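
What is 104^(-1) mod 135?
74

gcd(104, 135) = 1, so the inverse exists.
Extended Euclidean algorithm on (135, 104):
135 = 1 × 104 + 31  ⟹  31 = (1)·135 + (-1)·104
104 = 3 × 31 + 11  ⟹  11 = (-3)·135 + (4)·104
31 = 2 × 11 + 9  ⟹  9 = (7)·135 + (-9)·104
11 = 1 × 9 + 2  ⟹  2 = (-10)·135 + (13)·104
9 = 4 × 2 + 1  ⟹  1 = (47)·135 + (-61)·104
So (-61)·104 ≡ 1 (mod 135), i.e. 104^(-1) ≡ -61 ≡ 74 (mod 135).
Check: 104 × 74 = 7696 ≡ 1 (mod 135)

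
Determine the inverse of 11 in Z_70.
51

gcd(11, 70) = 1, so the inverse exists.
Extended Euclidean algorithm on (70, 11):
70 = 6 × 11 + 4  ⟹  4 = (1)·70 + (-6)·11
11 = 2 × 4 + 3  ⟹  3 = (-2)·70 + (13)·11
4 = 1 × 3 + 1  ⟹  1 = (3)·70 + (-19)·11
So (-19)·11 ≡ 1 (mod 70), i.e. 11^(-1) ≡ -19 ≡ 51 (mod 70).
Check: 11 × 51 = 561 ≡ 1 (mod 70)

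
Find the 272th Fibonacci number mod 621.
255

Matrix identity: Q^n = [[F_(n+1), F_n], [F_n, F_(n-1)]] with Q = [[1,1],[1,0]].
n = 272 = 100010000₂. Square-and-multiply, entries mod 621:
Q^1 = [[1,1],[1,0]]
Q^2 = (Q^1)² = [[2,1],[1,1]]
Q^4 = (Q^2)² = [[5,3],[3,2]]
Q^8 = (Q^4)² = [[34,21],[21,13]]
Q^17 = (Q^8)²·Q = [[100,355],[355,366]]
Q^34 = (Q^17)² = [[26,244],[244,403]]
Q^68 = (Q^34)² = [[596,348],[348,248]]
Q^136 = (Q^68)² = [[13,600],[600,34]]
Q^272 = (Q^136)² = [[610,255],[255,355]]
F_272 mod 621 = Q^272[0][1] = 255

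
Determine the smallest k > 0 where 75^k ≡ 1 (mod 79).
78

79 is prime, so ord(75) divides φ(79) = 78.
Divisors of 78: 1, 2, 3, 6, 13, 26, 39, 78.
Repeated squaring: 75^1 ≡ 75, 75^2 ≡ 16, 75^4 ≡ 19, 75^8 ≡ 45, 75^16 ≡ 50, 75^32 ≡ 51, 75^64 ≡ 73 (mod 79).
Test 75^d mod 79 for each divisor d in increasing order:
75^1 ≡ 75
75^2 ≡ 16
75^3 = 75^2·75^1 ≡ 15
75^6 = 75^4·75^2 ≡ 67
75^13 = 75^8·75^4·75^1 ≡ 56
75^26 = 75^16·75^8·75^2 ≡ 55
75^39 = 75^32·75^4·75^2·75^1 ≡ 78
75^78 = 75^64·75^8·75^4·75^2 ≡ 1  ← first divisor giving 1
The order is 78.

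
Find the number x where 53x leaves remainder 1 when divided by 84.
65

gcd(53, 84) = 1, so the inverse exists.
Extended Euclidean algorithm on (84, 53):
84 = 1 × 53 + 31  ⟹  31 = (1)·84 + (-1)·53
53 = 1 × 31 + 22  ⟹  22 = (-1)·84 + (2)·53
31 = 1 × 22 + 9  ⟹  9 = (2)·84 + (-3)·53
22 = 2 × 9 + 4  ⟹  4 = (-5)·84 + (8)·53
9 = 2 × 4 + 1  ⟹  1 = (12)·84 + (-19)·53
So (-19)·53 ≡ 1 (mod 84), i.e. 53^(-1) ≡ -19 ≡ 65 (mod 84).
Check: 53 × 65 = 3445 ≡ 1 (mod 84)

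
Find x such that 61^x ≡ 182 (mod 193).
153

Baby-step giant-step with step n = ⌈√193⌉ = 14.
Baby steps 61^j mod 193 (j:value) for j=0..13: 0:1, 1:61, 2:54, 3:13, 4:21, 5:123, 6:169, 7:80, 8:55, 9:74, 10:75, 11:136, 12:190, 13:10.
Giant-step multiplier: 61^(-14) ≡ 61^(192-14) = 61^178 ≡ 137 (mod 193).
Giant steps γ_i = 182·137^i mod 193: γ_0=182, γ_1=37, γ_2=51, γ_3=39, γ_4=132, γ_5=135, γ_6=160, γ_7=111, γ_8=153, γ_9=117, γ_10=10 (in table at j=13).
x = i·n + j = 10·14 + 13 = 153.
Check: 61^153 ≡ 182 (mod 193).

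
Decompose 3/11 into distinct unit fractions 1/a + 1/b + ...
1/4 + 1/44

Greedy algorithm:
3/11: ceiling(11/3) = 4, use 1/4
1/44: ceiling(44/1) = 44, use 1/44
Result: 3/11 = 1/4 + 1/44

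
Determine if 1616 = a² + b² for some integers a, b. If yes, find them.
4² + 40² (a=4, b=40)

Factorization: 1616 = 2^4 × 101
By Fermat: n is sum of two squares iff every prime p ≡ 3 (mod 4) appears to even power.
All primes ≡ 3 (mod 4) appear to even power.
Search a = 0, 1, 2, … for 1616 - a² a perfect square: first hit at a = 4: 1616 - 16 = 1600 = 40².
1616 = 4² + 40² = 16 + 1600 ✓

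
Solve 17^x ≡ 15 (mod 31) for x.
3

Baby-step giant-step with step n = ⌈√31⌉ = 6.
Baby steps 17^j mod 31 (j:value) for j=0..5: 0:1, 1:17, 2:10, 3:15, 4:7, 5:26.
h = 15 is already in the table at j=3, so x = 3.
Check: 17^3 ≡ 15 (mod 31).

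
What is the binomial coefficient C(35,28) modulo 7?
5

Using Lucas' theorem:
Write n=35 and k=28 in base 7:
n in base 7: [5, 0]
k in base 7: [4, 0]
C(35,28) mod 7 = ∏ C(n_i, k_i) mod 7
Digit binomials (mod 7): C(5,4) = 5; C(0,0) = 1
Product: 5 × 1 = 5 ≡ 5 (mod 7)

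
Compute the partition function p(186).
1171432692373

p(n) counts ways to write n as a sum of positive integers (order ignored).
Euler's pentagonal recurrence: p(k) = p(k-1) + p(k-2) - p(k-5) - p(k-7) + p(k-12) + p(k-15) - ... (offsets j(3j∓1)/2, signs ++--, p(0)=1, p(<0)=0).
DP table for k = 0..185: p(0)=1, p(1)=1, p(2)=2, p(3)=3, p(4)=5, p(5)=7, p(6)=11, p(7)=15, p(8)=22, p(9)=30, p(10)=42, p(11)=56, p(12)=77, p(13)=101, p(14)=135, p(15)=176, p(16)=231, p(17)=297, p(18)=385, p(19)=490, p(20)=627, p(21)=792, p(22)=1002, p(23)=1255, p(24)=1575, p(25)=1958, p(26)=2436, p(27)=3010, p(28)=3718, p(29)=4565, p(30)=5604, p(31)=6842, p(32)=8349, p(33)=10143, p(34)=12310, p(35)=14883, p(36)=17977, p(37)=21637, p(38)=26015, p(39)=31185, p(40)=37338, p(41)=44583, p(42)=53174, p(43)=63261, p(44)=75175, p(45)=89134, p(46)=105558, p(47)=124754, p(48)=147273, p(49)=173525, p(50)=204226, p(51)=239943, p(52)=281589, p(53)=329931, p(54)=386155, p(55)=451276, p(56)=526823, p(57)=614154, p(58)=715220, p(59)=831820, p(60)=966467, p(61)=1121505, p(62)=1300156, p(63)=1505499, p(64)=1741630, p(65)=2012558, p(66)=2323520, p(67)=2679689, p(68)=3087735, p(69)=3554345, p(70)=4087968, p(71)=4697205, p(72)=5392783, p(73)=6185689, p(74)=7089500, p(75)=8118264, p(76)=9289091, p(77)=10619863, p(78)=12132164, p(79)=13848650, p(80)=15796476, p(81)=18004327, p(82)=20506255, p(83)=23338469, p(84)=26543660, p(85)=30167357, p(86)=34262962, p(87)=38887673, p(88)=44108109, p(89)=49995925, p(90)=56634173, p(91)=64112359, p(92)=72533807, p(93)=82010177, p(94)=92669720, p(95)=104651419, p(96)=118114304, p(97)=133230930, p(98)=150198136, p(99)=169229875, p(100)=190569292, p(101)=214481126, p(102)=241265379, p(103)=271248950, p(104)=304801365, p(105)=342325709, p(106)=384276336, p(107)=431149389, p(108)=483502844, p(109)=541946240, p(110)=607163746, p(111)=679903203, p(112)=761002156, p(113)=851376628, p(114)=952050665, p(115)=1064144451, p(116)=1188908248, p(117)=1327710076, p(118)=1482074143, p(119)=1653668665, p(120)=1844349560, p(121)=2056148051, p(122)=2291320912, p(123)=2552338241, p(124)=2841940500, p(125)=3163127352, p(126)=3519222692, p(127)=3913864295, p(128)=4351078600, p(129)=4835271870, p(130)=5371315400, p(131)=5964539504, p(132)=6620830889, p(133)=7346629512, p(134)=8149040695, p(135)=9035836076, p(136)=10015581680, p(137)=11097645016, p(138)=12292341831, p(139)=13610949895, p(140)=15065878135, p(141)=16670689208, p(142)=18440293320, p(143)=20390982757, p(144)=22540654445, p(145)=24908858009, p(146)=27517052599, p(147)=30388671978, p(148)=33549419497, p(149)=37027355200, p(150)=40853235313, p(151)=45060624582, p(152)=49686288421, p(153)=54770336324, p(154)=60356673280, p(155)=66493182097, p(156)=73232243759, p(157)=80630964769, p(158)=88751778802, p(159)=97662728555, p(160)=107438159466, p(161)=118159068427, p(162)=129913904637, p(163)=142798995930, p(164)=156919475295, p(165)=172389800255, p(166)=189334822579, p(167)=207890420102, p(168)=228204732751, p(169)=250438925115, p(170)=274768617130, p(171)=301384802048, p(172)=330495499613, p(173)=362326859895, p(174)=397125074750, p(175)=435157697830, p(176)=476715857290, p(177)=522115831195, p(178)=571701605655, p(179)=625846753120, p(180)=684957390936, p(181)=749474411781, p(182)=819876908323, p(183)=896684817527, p(184)=980462880430, p(185)=1071823774337.
Final step: p(186) = p(185) + p(184) - p(181) - p(179) + p(174) + p(171) - p(164) - p(160) + p(151) + p(146) - p(135) - p(129) + p(116) + p(109) - p(94) - p(86) + p(69) + p(60) - p(41) - p(31) + p(10)
= 1071823774337 + 980462880430 - 749474411781 - 625846753120 + 397125074750 + 301384802048 - 156919475295 - 107438159466 + 45060624582 + 27517052599 - 9035836076 - 4835271870 + 1188908248 + 541946240 - 92669720 - 34262962 + 3554345 + 966467 - 44583 - 6842 + 42
= 1171432692373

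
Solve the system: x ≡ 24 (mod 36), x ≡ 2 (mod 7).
240

Using Chinese Remainder Theorem:
M = 36 × 7 = 252
M1 = 7, M2 = 36
y1 = 7^(-1) mod 36 = 31
y2 = 36^(-1) mod 7 = 1
x = (24×7×31 + 2×36×1) mod 252 = 240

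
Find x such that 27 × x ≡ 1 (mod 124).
23

gcd(27, 124) = 1, so the inverse exists.
Extended Euclidean algorithm on (124, 27):
124 = 4 × 27 + 16  ⟹  16 = (1)·124 + (-4)·27
27 = 1 × 16 + 11  ⟹  11 = (-1)·124 + (5)·27
16 = 1 × 11 + 5  ⟹  5 = (2)·124 + (-9)·27
11 = 2 × 5 + 1  ⟹  1 = (-5)·124 + (23)·27
So (23)·27 ≡ 1 (mod 124), i.e. 27^(-1) ≡ 23 (mod 124).
Check: 27 × 23 = 621 ≡ 1 (mod 124)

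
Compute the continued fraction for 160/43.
[3; 1, 2, 1, 1, 2, 2]

Euclidean algorithm steps:
160 = 3 × 43 + 31
43 = 1 × 31 + 12
31 = 2 × 12 + 7
12 = 1 × 7 + 5
7 = 1 × 5 + 2
5 = 2 × 2 + 1
2 = 2 × 1 + 0
Continued fraction: [3; 1, 2, 1, 1, 2, 2]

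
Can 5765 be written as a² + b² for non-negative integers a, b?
17² + 74² (a=17, b=74)

Factorization: 5765 = 5 × 1153
By Fermat: n is sum of two squares iff every prime p ≡ 3 (mod 4) appears to even power.
All primes ≡ 3 (mod 4) appear to even power.
Search a = 0, 1, 2, … for 5765 - a² a perfect square: first hit at a = 17: 5765 - 289 = 5476 = 74².
5765 = 17² + 74² = 289 + 5476 ✓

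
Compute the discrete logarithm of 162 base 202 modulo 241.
222

Baby-step giant-step with step n = ⌈√241⌉ = 16.
Baby steps 202^j mod 241 (j:value) for j=0..15: 0:1, 1:202, 2:75, 3:208, 4:82, 5:176, 6:125, 7:186, 8:217, 9:213, 10:128, 11:69, 12:201, 13:114, 14:133, 15:115.
Giant-step multiplier: 202^(-16) ≡ 202^(240-16) = 202^224 ≡ 100 (mod 241).
Giant steps γ_i = 162·100^i mod 241: γ_0=162, γ_1=53, γ_2=239, γ_3=41, γ_4=3, γ_5=59, γ_6=116, γ_7=32, γ_8=67, γ_9=193, γ_10=20, γ_11=72, γ_12=211, γ_13=133 (in table at j=14).
x = i·n + j = 13·16 + 14 = 222.
Check: 202^222 ≡ 162 (mod 241).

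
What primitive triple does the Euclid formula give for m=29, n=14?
(645, 812, 1037)

Euclid's formula: a = m² - n², b = 2mn, c = m² + n²
m = 29, n = 14
a = 29² - 14² = 841 - 196 = 645
b = 2 × 29 × 14 = 812
c = 29² + 14² = 841 + 196 = 1037
Verification: 645² + 812² = 416025 + 659344 = 1075369 = 1037² ✓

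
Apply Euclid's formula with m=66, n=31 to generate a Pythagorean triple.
(3395, 4092, 5317)

Euclid's formula: a = m² - n², b = 2mn, c = m² + n²
m = 66, n = 31
a = 66² - 31² = 4356 - 961 = 3395
b = 2 × 66 × 31 = 4092
c = 66² + 31² = 4356 + 961 = 5317
Verification: 3395² + 4092² = 11526025 + 16744464 = 28270489 = 5317² ✓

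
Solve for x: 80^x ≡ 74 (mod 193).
111

Baby-step giant-step with step n = ⌈√193⌉ = 14.
Baby steps 80^j mod 193 (j:value) for j=0..13: 0:1, 1:80, 2:31, 3:164, 4:189, 5:66, 6:69, 7:116, 8:16, 9:122, 10:110, 11:115, 12:129, 13:91.
Giant-step multiplier: 80^(-14) ≡ 80^(192-14) = 80^178 ≡ 25 (mod 193).
Giant steps γ_i = 74·25^i mod 193: γ_0=74, γ_1=113, γ_2=123, γ_3=180, γ_4=61, γ_5=174, γ_6=104, γ_7=91 (in table at j=13).
x = i·n + j = 7·14 + 13 = 111.
Check: 80^111 ≡ 74 (mod 193).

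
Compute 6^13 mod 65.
6

Repeated squaring. Binary of 13 = 1101.
6^1 ≡ 6 (mod 65); 6^2 ≡ 36 (mod 65); 6^4 ≡ 61 (mod 65); 6^8 ≡ 16 (mod 65)
6^13 = 6^1 × 6^4 × 6^8 ≡ 6 (mod 65)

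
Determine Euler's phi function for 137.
136

137 = 137
φ(n) = n × ∏(1 - 1/p) for each prime p dividing n
φ(137) = 137 × (1 - 1/137) = 136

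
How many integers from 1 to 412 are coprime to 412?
204

412 = 2^2 × 103
φ(n) = n × ∏(1 - 1/p) for each prime p dividing n
φ(412) = 412 × (1 - 1/2) × (1 - 1/103) = 204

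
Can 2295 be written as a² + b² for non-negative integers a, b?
Not possible

Factorization: 2295 = 3^3 × 5 × 17
By Fermat: n is sum of two squares iff every prime p ≡ 3 (mod 4) appears to even power.
Prime(s) ≡ 3 (mod 4) with odd exponent: [(3, 3)]
Therefore 2295 cannot be expressed as a² + b².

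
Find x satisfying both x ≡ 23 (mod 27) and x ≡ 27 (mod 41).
806

Using Chinese Remainder Theorem:
M = 27 × 41 = 1107
M1 = 41, M2 = 27
y1 = 41^(-1) mod 27 = 2
y2 = 27^(-1) mod 41 = 38
x = (23×41×2 + 27×27×38) mod 1107 = 806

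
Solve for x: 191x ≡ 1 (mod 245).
186

gcd(191, 245) = 1, so the inverse exists.
Extended Euclidean algorithm on (245, 191):
245 = 1 × 191 + 54  ⟹  54 = (1)·245 + (-1)·191
191 = 3 × 54 + 29  ⟹  29 = (-3)·245 + (4)·191
54 = 1 × 29 + 25  ⟹  25 = (4)·245 + (-5)·191
29 = 1 × 25 + 4  ⟹  4 = (-7)·245 + (9)·191
25 = 6 × 4 + 1  ⟹  1 = (46)·245 + (-59)·191
So (-59)·191 ≡ 1 (mod 245), i.e. 191^(-1) ≡ -59 ≡ 186 (mod 245).
Check: 191 × 186 = 35526 ≡ 1 (mod 245)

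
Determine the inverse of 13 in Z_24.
13

gcd(13, 24) = 1, so the inverse exists.
Extended Euclidean algorithm on (24, 13):
24 = 1 × 13 + 11  ⟹  11 = (1)·24 + (-1)·13
13 = 1 × 11 + 2  ⟹  2 = (-1)·24 + (2)·13
11 = 5 × 2 + 1  ⟹  1 = (6)·24 + (-11)·13
So (-11)·13 ≡ 1 (mod 24), i.e. 13^(-1) ≡ -11 ≡ 13 (mod 24).
Check: 13 × 13 = 169 ≡ 1 (mod 24)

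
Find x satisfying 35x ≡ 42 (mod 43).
x ≡ 27 (mod 43)

gcd(35, 43) = 1, which divides 42, so solutions exist.
Find 35^(-1) mod 43 by the extended Euclidean algorithm:
43 = 1 × 35 + 8  ⟹  8 = (1)·43 + (-1)·35
35 = 4 × 8 + 3  ⟹  3 = (-4)·43 + (5)·35
8 = 2 × 3 + 2  ⟹  2 = (9)·43 + (-11)·35
3 = 1 × 2 + 1  ⟹  1 = (-13)·43 + (16)·35
So (16)·35 ≡ 1 (mod 43), i.e. 35^(-1) ≡ 16 (mod 43).
x ≡ 16 × 42 = 672 ≡ 27 (mod 43).
Check: 35 × 27 = 945 ≡ 42 (mod 43).
Unique solution: x ≡ 27 (mod 43)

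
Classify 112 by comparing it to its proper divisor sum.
abundant

Proper divisors of 112: sum = 1 + 2 + 4 + 7 + 8 + 14 + 16 + 28 + 56 = 136
Since 136 > 112, 112 is abundant.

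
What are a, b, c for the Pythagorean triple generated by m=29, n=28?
(57, 1624, 1625)

Euclid's formula: a = m² - n², b = 2mn, c = m² + n²
m = 29, n = 28
a = 29² - 28² = 841 - 784 = 57
b = 2 × 29 × 28 = 1624
c = 29² + 28² = 841 + 784 = 1625
Verification: 57² + 1624² = 3249 + 2637376 = 2640625 = 1625² ✓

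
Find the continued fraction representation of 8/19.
[0; 2, 2, 1, 2]

Euclidean algorithm steps:
8 = 0 × 19 + 8
19 = 2 × 8 + 3
8 = 2 × 3 + 2
3 = 1 × 2 + 1
2 = 2 × 1 + 0
Continued fraction: [0; 2, 2, 1, 2]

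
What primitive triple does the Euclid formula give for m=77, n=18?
(5605, 2772, 6253)

Euclid's formula: a = m² - n², b = 2mn, c = m² + n²
m = 77, n = 18
a = 77² - 18² = 5929 - 324 = 5605
b = 2 × 77 × 18 = 2772
c = 77² + 18² = 5929 + 324 = 6253
Verification: 5605² + 2772² = 31416025 + 7683984 = 39100009 = 6253² ✓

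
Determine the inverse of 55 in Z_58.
19

gcd(55, 58) = 1, so the inverse exists.
Extended Euclidean algorithm on (58, 55):
58 = 1 × 55 + 3  ⟹  3 = (1)·58 + (-1)·55
55 = 18 × 3 + 1  ⟹  1 = (-18)·58 + (19)·55
So (19)·55 ≡ 1 (mod 58), i.e. 55^(-1) ≡ 19 (mod 58).
Check: 55 × 19 = 1045 ≡ 1 (mod 58)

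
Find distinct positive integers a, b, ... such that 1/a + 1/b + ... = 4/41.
1/11 + 1/151 + 1/34051 + 1/2318907151

Greedy algorithm:
4/41: ceiling(41/4) = 11, use 1/11
3/451: ceiling(451/3) = 151, use 1/151
2/68101: ceiling(68101/2) = 34051, use 1/34051
1/2318907151: ceiling(2318907151/1) = 2318907151, use 1/2318907151
Result: 4/41 = 1/11 + 1/151 + 1/34051 + 1/2318907151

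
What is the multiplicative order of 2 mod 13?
12

13 is prime, so ord(2) divides φ(13) = 12.
Divisors of 12: 1, 2, 3, 4, 6, 12.
Repeated squaring: 2^1 ≡ 2, 2^2 ≡ 4, 2^4 ≡ 3, 2^8 ≡ 9 (mod 13).
Test 2^d mod 13 for each divisor d in increasing order:
2^1 ≡ 2
2^2 ≡ 4
2^3 = 2^2·2^1 ≡ 8
2^4 ≡ 3
2^6 = 2^4·2^2 ≡ 12
2^12 = 2^8·2^4 ≡ 1  ← first divisor giving 1
The order is 12.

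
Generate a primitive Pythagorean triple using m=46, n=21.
(1675, 1932, 2557)

Euclid's formula: a = m² - n², b = 2mn, c = m² + n²
m = 46, n = 21
a = 46² - 21² = 2116 - 441 = 1675
b = 2 × 46 × 21 = 1932
c = 46² + 21² = 2116 + 441 = 2557
Verification: 1675² + 1932² = 2805625 + 3732624 = 6538249 = 2557² ✓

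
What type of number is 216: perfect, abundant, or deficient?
abundant

Proper divisors of 216: sum = 1 + 2 + 3 + 4 + 6 + 8 + 9 + 12 + 18 + 24 + 27 + 36 + 54 + 72 + 108 = 384
Since 384 > 216, 216 is abundant.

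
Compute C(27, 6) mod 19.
9

Using Lucas' theorem:
Write n=27 and k=6 in base 19:
n in base 19: [1, 8]
k in base 19: [0, 6]
C(27,6) mod 19 = ∏ C(n_i, k_i) mod 19
Digit binomials (mod 19): C(1,0) = 1; C(8,6) = 28 ≡ 9
Product: 1 × 9 = 9 ≡ 9 (mod 19)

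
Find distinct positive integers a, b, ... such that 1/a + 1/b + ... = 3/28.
1/10 + 1/140

Greedy algorithm:
3/28: ceiling(28/3) = 10, use 1/10
1/140: ceiling(140/1) = 140, use 1/140
Result: 3/28 = 1/10 + 1/140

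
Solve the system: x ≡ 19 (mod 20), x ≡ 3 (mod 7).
59

Using Chinese Remainder Theorem:
M = 20 × 7 = 140
M1 = 7, M2 = 20
y1 = 7^(-1) mod 20 = 3
y2 = 20^(-1) mod 7 = 6
x = (19×7×3 + 3×20×6) mod 140 = 59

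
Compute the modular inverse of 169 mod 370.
289

gcd(169, 370) = 1, so the inverse exists.
Extended Euclidean algorithm on (370, 169):
370 = 2 × 169 + 32  ⟹  32 = (1)·370 + (-2)·169
169 = 5 × 32 + 9  ⟹  9 = (-5)·370 + (11)·169
32 = 3 × 9 + 5  ⟹  5 = (16)·370 + (-35)·169
9 = 1 × 5 + 4  ⟹  4 = (-21)·370 + (46)·169
5 = 1 × 4 + 1  ⟹  1 = (37)·370 + (-81)·169
So (-81)·169 ≡ 1 (mod 370), i.e. 169^(-1) ≡ -81 ≡ 289 (mod 370).
Check: 169 × 289 = 48841 ≡ 1 (mod 370)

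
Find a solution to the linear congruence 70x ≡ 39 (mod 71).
x ≡ 32 (mod 71)

gcd(70, 71) = 1, which divides 39, so solutions exist.
Find 70^(-1) mod 71 by the extended Euclidean algorithm:
71 = 1 × 70 + 1  ⟹  1 = (1)·71 + (-1)·70
So (-1)·70 ≡ 1 (mod 71), i.e. 70^(-1) ≡ -1 ≡ 70 (mod 71).
x ≡ 70 × 39 = 2730 ≡ 32 (mod 71).
Check: 70 × 32 = 2240 ≡ 39 (mod 71).
Unique solution: x ≡ 32 (mod 71)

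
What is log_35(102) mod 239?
200

Baby-step giant-step with step n = ⌈√239⌉ = 16.
Baby steps 35^j mod 239 (j:value) for j=0..15: 0:1, 1:35, 2:30, 3:94, 4:183, 5:191, 6:232, 7:233, 8:29, 9:59, 10:153, 11:97, 12:49, 13:42, 14:36, 15:65.
Giant-step multiplier: 35^(-16) ≡ 35^(238-16) = 35^222 ≡ 133 (mod 239).
Giant steps γ_i = 102·133^i mod 239: γ_0=102, γ_1=182, γ_2=67, γ_3=68, γ_4=201, γ_5=204, γ_6=125, γ_7=134, γ_8=136, γ_9=163, γ_10=169, γ_11=11, γ_12=29 (in table at j=8).
x = i·n + j = 12·16 + 8 = 200.
Check: 35^200 ≡ 102 (mod 239).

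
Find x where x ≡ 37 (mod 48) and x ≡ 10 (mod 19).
181

Using Chinese Remainder Theorem:
M = 48 × 19 = 912
M1 = 19, M2 = 48
y1 = 19^(-1) mod 48 = 43
y2 = 48^(-1) mod 19 = 2
x = (37×19×43 + 10×48×2) mod 912 = 181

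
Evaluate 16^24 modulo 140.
36

Repeated squaring. Binary of 24 = 11000.
16^1 ≡ 16 (mod 140); 16^2 ≡ 116 (mod 140); 16^4 ≡ 16 (mod 140); 16^8 ≡ 116 (mod 140); 16^16 ≡ 16 (mod 140)
16^24 = 16^8 × 16^16 ≡ 36 (mod 140)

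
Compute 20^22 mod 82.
72

Repeated squaring. Binary of 22 = 10110.
20^1 ≡ 20 (mod 82); 20^2 ≡ 72 (mod 82); 20^4 ≡ 18 (mod 82); 20^8 ≡ 78 (mod 82); 20^16 ≡ 16 (mod 82)
20^22 = 20^2 × 20^4 × 20^16 ≡ 72 (mod 82)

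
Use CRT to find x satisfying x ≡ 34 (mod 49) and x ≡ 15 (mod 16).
671

Using Chinese Remainder Theorem:
M = 49 × 16 = 784
M1 = 16, M2 = 49
y1 = 16^(-1) mod 49 = 46
y2 = 49^(-1) mod 16 = 1
x = (34×16×46 + 15×49×1) mod 784 = 671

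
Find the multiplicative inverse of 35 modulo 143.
94

gcd(35, 143) = 1, so the inverse exists.
Extended Euclidean algorithm on (143, 35):
143 = 4 × 35 + 3  ⟹  3 = (1)·143 + (-4)·35
35 = 11 × 3 + 2  ⟹  2 = (-11)·143 + (45)·35
3 = 1 × 2 + 1  ⟹  1 = (12)·143 + (-49)·35
So (-49)·35 ≡ 1 (mod 143), i.e. 35^(-1) ≡ -49 ≡ 94 (mod 143).
Check: 35 × 94 = 3290 ≡ 1 (mod 143)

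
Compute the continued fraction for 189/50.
[3; 1, 3, 1, 1, 5]

Euclidean algorithm steps:
189 = 3 × 50 + 39
50 = 1 × 39 + 11
39 = 3 × 11 + 6
11 = 1 × 6 + 5
6 = 1 × 5 + 1
5 = 5 × 1 + 0
Continued fraction: [3; 1, 3, 1, 1, 5]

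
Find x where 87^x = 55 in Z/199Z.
105

Baby-step giant-step with step n = ⌈√199⌉ = 15.
Baby steps 87^j mod 199 (j:value) for j=0..14: 0:1, 1:87, 2:7, 3:12, 4:49, 5:84, 6:144, 7:190, 8:13, 9:136, 10:91, 11:156, 12:40, 13:97, 14:81.
Giant-step multiplier: 87^(-15) ≡ 87^(198-15) = 87^183 ≡ 17 (mod 199).
Giant steps γ_i = 55·17^i mod 199: γ_0=55, γ_1=139, γ_2=174, γ_3=172, γ_4=138, γ_5=157, γ_6=82, γ_7=1 (in table at j=0).
x = i·n + j = 7·15 + 0 = 105.
Check: 87^105 ≡ 55 (mod 199).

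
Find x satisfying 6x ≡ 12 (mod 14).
x ≡ 2 (mod 7)

gcd(6, 14) = 2, which divides 12, so solutions exist.
Divide through by 2: 3x ≡ 6 (mod 7).
Find 3^(-1) mod 7 by the extended Euclidean algorithm:
7 = 2 × 3 + 1  ⟹  1 = (1)·7 + (-2)·3
So (-2)·3 ≡ 1 (mod 7), i.e. 3^(-1) ≡ -2 ≡ 5 (mod 7).
x ≡ 5 × 6 = 30 ≡ 2 (mod 7).
Check: 6 × 2 = 12 ≡ 12 (mod 14).
x ≡ 2 (mod 7), giving 2 solutions mod 14.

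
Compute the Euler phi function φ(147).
84

147 = 3 × 7^2
φ(n) = n × ∏(1 - 1/p) for each prime p dividing n
φ(147) = 147 × (1 - 1/3) × (1 - 1/7) = 84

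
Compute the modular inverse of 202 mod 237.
88

gcd(202, 237) = 1, so the inverse exists.
Extended Euclidean algorithm on (237, 202):
237 = 1 × 202 + 35  ⟹  35 = (1)·237 + (-1)·202
202 = 5 × 35 + 27  ⟹  27 = (-5)·237 + (6)·202
35 = 1 × 27 + 8  ⟹  8 = (6)·237 + (-7)·202
27 = 3 × 8 + 3  ⟹  3 = (-23)·237 + (27)·202
8 = 2 × 3 + 2  ⟹  2 = (52)·237 + (-61)·202
3 = 1 × 2 + 1  ⟹  1 = (-75)·237 + (88)·202
So (88)·202 ≡ 1 (mod 237), i.e. 202^(-1) ≡ 88 (mod 237).
Check: 202 × 88 = 17776 ≡ 1 (mod 237)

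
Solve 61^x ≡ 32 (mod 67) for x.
29

Baby-step giant-step with step n = ⌈√67⌉ = 9.
Baby steps 61^j mod 67 (j:value) for j=0..8: 0:1, 1:61, 2:36, 3:52, 4:23, 5:63, 6:24, 7:57, 8:60.
Giant-step multiplier: 61^(-9) ≡ 61^(66-9) = 61^57 ≡ 8 (mod 67).
Giant steps γ_i = 32·8^i mod 67: γ_0=32, γ_1=55, γ_2=38, γ_3=36 (in table at j=2).
x = i·n + j = 3·9 + 2 = 29.
Check: 61^29 ≡ 32 (mod 67).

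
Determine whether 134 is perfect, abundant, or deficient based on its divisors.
deficient

Proper divisors of 134: sum = 1 + 2 + 67 = 70
Since 70 < 134, 134 is deficient.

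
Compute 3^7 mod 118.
63

Repeated squaring. Binary of 7 = 111.
3^1 ≡ 3 (mod 118); 3^2 ≡ 9 (mod 118); 3^4 ≡ 81 (mod 118)
3^7 = 3^1 × 3^2 × 3^4 ≡ 63 (mod 118)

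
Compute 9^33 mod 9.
0

Repeated squaring. Binary of 33 = 100001.
9^1 ≡ 0 (mod 9); 9^2 ≡ 0 (mod 9); 9^4 ≡ 0 (mod 9); 9^8 ≡ 0 (mod 9); 9^16 ≡ 0 (mod 9); 9^32 ≡ 0 (mod 9)
9^33 = 9^1 × 9^32 ≡ 0 (mod 9)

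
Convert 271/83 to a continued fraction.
[3; 3, 1, 3, 2, 2]

Euclidean algorithm steps:
271 = 3 × 83 + 22
83 = 3 × 22 + 17
22 = 1 × 17 + 5
17 = 3 × 5 + 2
5 = 2 × 2 + 1
2 = 2 × 1 + 0
Continued fraction: [3; 3, 1, 3, 2, 2]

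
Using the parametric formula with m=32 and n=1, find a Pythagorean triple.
(1023, 64, 1025)

Euclid's formula: a = m² - n², b = 2mn, c = m² + n²
m = 32, n = 1
a = 32² - 1² = 1024 - 1 = 1023
b = 2 × 32 × 1 = 64
c = 32² + 1² = 1024 + 1 = 1025
Verification: 1023² + 64² = 1046529 + 4096 = 1050625 = 1025² ✓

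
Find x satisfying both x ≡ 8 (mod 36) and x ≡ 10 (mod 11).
296

Using Chinese Remainder Theorem:
M = 36 × 11 = 396
M1 = 11, M2 = 36
y1 = 11^(-1) mod 36 = 23
y2 = 36^(-1) mod 11 = 4
x = (8×11×23 + 10×36×4) mod 396 = 296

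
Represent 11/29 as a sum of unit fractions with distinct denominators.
1/3 + 1/22 + 1/1914

Greedy algorithm:
11/29: ceiling(29/11) = 3, use 1/3
4/87: ceiling(87/4) = 22, use 1/22
1/1914: ceiling(1914/1) = 1914, use 1/1914
Result: 11/29 = 1/3 + 1/22 + 1/1914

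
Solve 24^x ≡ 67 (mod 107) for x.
29

Baby-step giant-step with step n = ⌈√107⌉ = 11.
Baby steps 24^j mod 107 (j:value) for j=0..10: 0:1, 1:24, 2:41, 3:21, 4:76, 5:5, 6:13, 7:98, 8:105, 9:59, 10:25.
Giant-step multiplier: 24^(-11) ≡ 24^(106-11) = 24^95 ≡ 28 (mod 107).
Giant steps γ_i = 67·28^i mod 107: γ_0=67, γ_1=57, γ_2=98 (in table at j=7).
x = i·n + j = 2·11 + 7 = 29.
Check: 24^29 ≡ 67 (mod 107).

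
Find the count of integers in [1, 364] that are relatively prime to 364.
144

364 = 2^2 × 7 × 13
φ(n) = n × ∏(1 - 1/p) for each prime p dividing n
φ(364) = 364 × (1 - 1/2) × (1 - 1/7) × (1 - 1/13) = 144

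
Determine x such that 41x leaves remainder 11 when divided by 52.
x ≡ 51 (mod 52)

gcd(41, 52) = 1, which divides 11, so solutions exist.
Find 41^(-1) mod 52 by the extended Euclidean algorithm:
52 = 1 × 41 + 11  ⟹  11 = (1)·52 + (-1)·41
41 = 3 × 11 + 8  ⟹  8 = (-3)·52 + (4)·41
11 = 1 × 8 + 3  ⟹  3 = (4)·52 + (-5)·41
8 = 2 × 3 + 2  ⟹  2 = (-11)·52 + (14)·41
3 = 1 × 2 + 1  ⟹  1 = (15)·52 + (-19)·41
So (-19)·41 ≡ 1 (mod 52), i.e. 41^(-1) ≡ -19 ≡ 33 (mod 52).
x ≡ 33 × 11 = 363 ≡ 51 (mod 52).
Check: 41 × 51 = 2091 ≡ 11 (mod 52).
Unique solution: x ≡ 51 (mod 52)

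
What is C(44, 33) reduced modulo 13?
0

Using Lucas' theorem:
Write n=44 and k=33 in base 13:
n in base 13: [3, 5]
k in base 13: [2, 7]
C(44,33) mod 13 = ∏ C(n_i, k_i) mod 13
Digit binomials (mod 13): C(3,2) = 3; C(5,7) = 0 (k_i > n_i)
Product: 3 × 0 = 0 ≡ 0 (mod 13)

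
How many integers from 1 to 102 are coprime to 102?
32

102 = 2 × 3 × 17
φ(n) = n × ∏(1 - 1/p) for each prime p dividing n
φ(102) = 102 × (1 - 1/2) × (1 - 1/3) × (1 - 1/17) = 32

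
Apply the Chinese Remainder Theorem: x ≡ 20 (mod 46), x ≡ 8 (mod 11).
250

Using Chinese Remainder Theorem:
M = 46 × 11 = 506
M1 = 11, M2 = 46
y1 = 11^(-1) mod 46 = 21
y2 = 46^(-1) mod 11 = 6
x = (20×11×21 + 8×46×6) mod 506 = 250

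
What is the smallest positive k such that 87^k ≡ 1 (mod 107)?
53

107 is prime, so ord(87) divides φ(107) = 106.
Divisors of 106: 1, 2, 53, 106.
Repeated squaring: 87^1 ≡ 87, 87^2 ≡ 79, 87^4 ≡ 35, 87^8 ≡ 48, 87^16 ≡ 57, 87^32 ≡ 39, 87^64 ≡ 23 (mod 107).
Test 87^d mod 107 for each divisor d in increasing order:
87^1 ≡ 87
87^2 ≡ 79
87^53 = 87^32·87^16·87^4·87^1 ≡ 1  ← first divisor giving 1
The order is 53.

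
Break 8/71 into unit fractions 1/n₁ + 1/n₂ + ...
1/9 + 1/639

Greedy algorithm:
8/71: ceiling(71/8) = 9, use 1/9
1/639: ceiling(639/1) = 639, use 1/639
Result: 8/71 = 1/9 + 1/639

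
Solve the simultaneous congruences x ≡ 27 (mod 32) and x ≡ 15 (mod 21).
603

Using Chinese Remainder Theorem:
M = 32 × 21 = 672
M1 = 21, M2 = 32
y1 = 21^(-1) mod 32 = 29
y2 = 32^(-1) mod 21 = 2
x = (27×21×29 + 15×32×2) mod 672 = 603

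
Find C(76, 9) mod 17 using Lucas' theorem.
0

Using Lucas' theorem:
Write n=76 and k=9 in base 17:
n in base 17: [4, 8]
k in base 17: [0, 9]
C(76,9) mod 17 = ∏ C(n_i, k_i) mod 17
Digit binomials (mod 17): C(4,0) = 1; C(8,9) = 0 (k_i > n_i)
Product: 1 × 0 = 0 ≡ 0 (mod 17)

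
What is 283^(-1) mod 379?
75

gcd(283, 379) = 1, so the inverse exists.
Extended Euclidean algorithm on (379, 283):
379 = 1 × 283 + 96  ⟹  96 = (1)·379 + (-1)·283
283 = 2 × 96 + 91  ⟹  91 = (-2)·379 + (3)·283
96 = 1 × 91 + 5  ⟹  5 = (3)·379 + (-4)·283
91 = 18 × 5 + 1  ⟹  1 = (-56)·379 + (75)·283
So (75)·283 ≡ 1 (mod 379), i.e. 283^(-1) ≡ 75 (mod 379).
Check: 283 × 75 = 21225 ≡ 1 (mod 379)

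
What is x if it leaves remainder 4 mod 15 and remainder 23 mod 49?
709

Using Chinese Remainder Theorem:
M = 15 × 49 = 735
M1 = 49, M2 = 15
y1 = 49^(-1) mod 15 = 4
y2 = 15^(-1) mod 49 = 36
x = (4×49×4 + 23×15×36) mod 735 = 709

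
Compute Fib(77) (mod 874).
271

Matrix identity: Q^n = [[F_(n+1), F_n], [F_n, F_(n-1)]] with Q = [[1,1],[1,0]].
n = 77 = 1001101₂. Square-and-multiply, entries mod 874:
Q^1 = [[1,1],[1,0]]
Q^2 = (Q^1)² = [[2,1],[1,1]]
Q^4 = (Q^2)² = [[5,3],[3,2]]
Q^9 = (Q^4)²·Q = [[55,34],[34,21]]
Q^19 = (Q^9)²·Q = [[647,685],[685,836]]
Q^38 = (Q^19)² = [[724,267],[267,457]]
Q^77 = (Q^38)²·Q = [[84,271],[271,687]]
F_77 mod 874 = Q^77[0][1] = 271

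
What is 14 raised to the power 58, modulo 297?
49

Repeated squaring. Binary of 58 = 111010.
14^1 ≡ 14 (mod 297); 14^2 ≡ 196 (mod 297); 14^4 ≡ 103 (mod 297); 14^8 ≡ 214 (mod 297); 14^16 ≡ 58 (mod 297); 14^32 ≡ 97 (mod 297)
14^58 = 14^2 × 14^8 × 14^16 × 14^32 ≡ 49 (mod 297)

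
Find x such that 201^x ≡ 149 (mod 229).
28

Baby-step giant-step with step n = ⌈√229⌉ = 16.
Baby steps 201^j mod 229 (j:value) for j=0..15: 0:1, 1:201, 2:97, 3:32, 4:20, 5:127, 6:108, 7:182, 8:171, 9:21, 10:99, 11:205, 12:214, 13:191, 14:148, 15:207.
Giant-step multiplier: 201^(-16) ≡ 201^(228-16) = 201^212 ≡ 129 (mod 229).
Giant steps γ_i = 149·129^i mod 229: γ_0=149, γ_1=214 (in table at j=12).
x = i·n + j = 1·16 + 12 = 28.
Check: 201^28 ≡ 149 (mod 229).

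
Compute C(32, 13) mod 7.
0

Using Lucas' theorem:
Write n=32 and k=13 in base 7:
n in base 7: [4, 4]
k in base 7: [1, 6]
C(32,13) mod 7 = ∏ C(n_i, k_i) mod 7
Digit binomials (mod 7): C(4,1) = 4; C(4,6) = 0 (k_i > n_i)
Product: 4 × 0 = 0 ≡ 0 (mod 7)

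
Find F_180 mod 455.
430

Matrix identity: Q^n = [[F_(n+1), F_n], [F_n, F_(n-1)]] with Q = [[1,1],[1,0]].
n = 180 = 10110100₂. Square-and-multiply, entries mod 455:
Q^1 = [[1,1],[1,0]]
Q^2 = (Q^1)² = [[2,1],[1,1]]
Q^5 = (Q^2)²·Q = [[8,5],[5,3]]
Q^11 = (Q^5)²·Q = [[144,89],[89,55]]
Q^22 = (Q^11)² = [[447,421],[421,26]]
Q^45 = (Q^22)²·Q = [[153,310],[310,298]]
Q^90 = (Q^45)² = [[299,125],[125,174]]
Q^180 = (Q^90)² = [[376,430],[430,401]]
F_180 mod 455 = Q^180[0][1] = 430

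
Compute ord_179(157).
178

179 is prime, so ord(157) divides φ(179) = 178.
Divisors of 178: 1, 2, 89, 178.
Repeated squaring: 157^1 ≡ 157, 157^2 ≡ 126, 157^4 ≡ 124, 157^8 ≡ 161, 157^16 ≡ 145, 157^32 ≡ 82, 157^64 ≡ 101, 157^128 ≡ 177 (mod 179).
Test 157^d mod 179 for each divisor d in increasing order:
157^1 ≡ 157
157^2 ≡ 126
157^89 = 157^64·157^16·157^8·157^1 ≡ 178
157^178 = 157^128·157^32·157^16·157^2 ≡ 1  ← first divisor giving 1
The order is 178.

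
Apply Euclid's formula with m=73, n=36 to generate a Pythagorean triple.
(4033, 5256, 6625)

Euclid's formula: a = m² - n², b = 2mn, c = m² + n²
m = 73, n = 36
a = 73² - 36² = 5329 - 1296 = 4033
b = 2 × 73 × 36 = 5256
c = 73² + 36² = 5329 + 1296 = 6625
Verification: 4033² + 5256² = 16265089 + 27625536 = 43890625 = 6625² ✓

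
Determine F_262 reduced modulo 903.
386

Matrix identity: Q^n = [[F_(n+1), F_n], [F_n, F_(n-1)]] with Q = [[1,1],[1,0]].
n = 262 = 100000110₂. Square-and-multiply, entries mod 903:
Q^1 = [[1,1],[1,0]]
Q^2 = (Q^1)² = [[2,1],[1,1]]
Q^4 = (Q^2)² = [[5,3],[3,2]]
Q^8 = (Q^4)² = [[34,21],[21,13]]
Q^16 = (Q^8)² = [[694,84],[84,610]]
Q^32 = (Q^16)² = [[169,273],[273,799]]
Q^65 = (Q^32)²·Q = [[736,148],[148,588]]
Q^131 = (Q^65)²·Q = [[129,128],[128,1]]
Q^262 = (Q^131)² = [[517,386],[386,131]]
F_262 mod 903 = Q^262[0][1] = 386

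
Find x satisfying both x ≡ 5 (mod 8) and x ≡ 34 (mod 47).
269

Using Chinese Remainder Theorem:
M = 8 × 47 = 376
M1 = 47, M2 = 8
y1 = 47^(-1) mod 8 = 7
y2 = 8^(-1) mod 47 = 6
x = (5×47×7 + 34×8×6) mod 376 = 269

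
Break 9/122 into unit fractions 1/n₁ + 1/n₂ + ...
1/14 + 1/427

Greedy algorithm:
9/122: ceiling(122/9) = 14, use 1/14
1/427: ceiling(427/1) = 427, use 1/427
Result: 9/122 = 1/14 + 1/427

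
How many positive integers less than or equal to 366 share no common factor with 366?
120

366 = 2 × 3 × 61
φ(n) = n × ∏(1 - 1/p) for each prime p dividing n
φ(366) = 366 × (1 - 1/2) × (1 - 1/3) × (1 - 1/61) = 120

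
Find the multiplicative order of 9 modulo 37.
9

37 is prime, so ord(9) divides φ(37) = 36.
Divisors of 36: 1, 2, 3, 4, 6, 9, 12, 18, 36.
Repeated squaring: 9^1 ≡ 9, 9^2 ≡ 7, 9^4 ≡ 12, 9^8 ≡ 33, 9^16 ≡ 16, 9^32 ≡ 34 (mod 37).
Test 9^d mod 37 for each divisor d in increasing order:
9^1 ≡ 9
9^2 ≡ 7
9^3 = 9^2·9^1 ≡ 26
9^4 ≡ 12
9^6 = 9^4·9^2 ≡ 10
9^9 = 9^8·9^1 ≡ 1  ← first divisor giving 1
The order is 9.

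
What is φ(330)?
80

330 = 2 × 3 × 5 × 11
φ(n) = n × ∏(1 - 1/p) for each prime p dividing n
φ(330) = 330 × (1 - 1/2) × (1 - 1/3) × (1 - 1/5) × (1 - 1/11) = 80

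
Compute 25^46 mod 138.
73

Repeated squaring. Binary of 46 = 101110.
25^1 ≡ 25 (mod 138); 25^2 ≡ 73 (mod 138); 25^4 ≡ 85 (mod 138); 25^8 ≡ 49 (mod 138); 25^16 ≡ 55 (mod 138); 25^32 ≡ 127 (mod 138)
25^46 = 25^2 × 25^4 × 25^8 × 25^32 ≡ 73 (mod 138)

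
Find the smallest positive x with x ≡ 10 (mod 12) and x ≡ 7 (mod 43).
394

Using Chinese Remainder Theorem:
M = 12 × 43 = 516
M1 = 43, M2 = 12
y1 = 43^(-1) mod 12 = 7
y2 = 12^(-1) mod 43 = 18
x = (10×43×7 + 7×12×18) mod 516 = 394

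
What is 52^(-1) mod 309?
208

gcd(52, 309) = 1, so the inverse exists.
Extended Euclidean algorithm on (309, 52):
309 = 5 × 52 + 49  ⟹  49 = (1)·309 + (-5)·52
52 = 1 × 49 + 3  ⟹  3 = (-1)·309 + (6)·52
49 = 16 × 3 + 1  ⟹  1 = (17)·309 + (-101)·52
So (-101)·52 ≡ 1 (mod 309), i.e. 52^(-1) ≡ -101 ≡ 208 (mod 309).
Check: 52 × 208 = 10816 ≡ 1 (mod 309)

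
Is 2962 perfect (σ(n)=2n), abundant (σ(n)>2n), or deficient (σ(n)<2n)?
deficient

Proper divisors of 2962: sum = 1 + 2 + 1481 = 1484
Since 1484 < 2962, 2962 is deficient.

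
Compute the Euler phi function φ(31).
30

31 = 31
φ(n) = n × ∏(1 - 1/p) for each prime p dividing n
φ(31) = 31 × (1 - 1/31) = 30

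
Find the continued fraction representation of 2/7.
[0; 3, 2]

Euclidean algorithm steps:
2 = 0 × 7 + 2
7 = 3 × 2 + 1
2 = 2 × 1 + 0
Continued fraction: [0; 3, 2]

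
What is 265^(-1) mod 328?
177

gcd(265, 328) = 1, so the inverse exists.
Extended Euclidean algorithm on (328, 265):
328 = 1 × 265 + 63  ⟹  63 = (1)·328 + (-1)·265
265 = 4 × 63 + 13  ⟹  13 = (-4)·328 + (5)·265
63 = 4 × 13 + 11  ⟹  11 = (17)·328 + (-21)·265
13 = 1 × 11 + 2  ⟹  2 = (-21)·328 + (26)·265
11 = 5 × 2 + 1  ⟹  1 = (122)·328 + (-151)·265
So (-151)·265 ≡ 1 (mod 328), i.e. 265^(-1) ≡ -151 ≡ 177 (mod 328).
Check: 265 × 177 = 46905 ≡ 1 (mod 328)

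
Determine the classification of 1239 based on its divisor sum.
deficient

Proper divisors of 1239: sum = 1 + 3 + 7 + 21 + 59 + 177 + 413 = 681
Since 681 < 1239, 1239 is deficient.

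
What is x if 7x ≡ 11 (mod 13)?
x ≡ 9 (mod 13)

gcd(7, 13) = 1, which divides 11, so solutions exist.
Find 7^(-1) mod 13 by the extended Euclidean algorithm:
13 = 1 × 7 + 6  ⟹  6 = (1)·13 + (-1)·7
7 = 1 × 6 + 1  ⟹  1 = (-1)·13 + (2)·7
So (2)·7 ≡ 1 (mod 13), i.e. 7^(-1) ≡ 2 (mod 13).
x ≡ 2 × 11 = 22 ≡ 9 (mod 13).
Check: 7 × 9 = 63 ≡ 11 (mod 13).
Unique solution: x ≡ 9 (mod 13)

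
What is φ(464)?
224

464 = 2^4 × 29
φ(n) = n × ∏(1 - 1/p) for each prime p dividing n
φ(464) = 464 × (1 - 1/2) × (1 - 1/29) = 224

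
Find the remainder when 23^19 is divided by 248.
151

Repeated squaring. Binary of 19 = 10011.
23^1 ≡ 23 (mod 248); 23^2 ≡ 33 (mod 248); 23^4 ≡ 97 (mod 248); 23^8 ≡ 233 (mod 248); 23^16 ≡ 225 (mod 248)
23^19 = 23^1 × 23^2 × 23^16 ≡ 151 (mod 248)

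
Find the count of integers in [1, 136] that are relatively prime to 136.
64

136 = 2^3 × 17
φ(n) = n × ∏(1 - 1/p) for each prime p dividing n
φ(136) = 136 × (1 - 1/2) × (1 - 1/17) = 64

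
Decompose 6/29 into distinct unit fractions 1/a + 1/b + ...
1/5 + 1/145

Greedy algorithm:
6/29: ceiling(29/6) = 5, use 1/5
1/145: ceiling(145/1) = 145, use 1/145
Result: 6/29 = 1/5 + 1/145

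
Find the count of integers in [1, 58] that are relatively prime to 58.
28

58 = 2 × 29
φ(n) = n × ∏(1 - 1/p) for each prime p dividing n
φ(58) = 58 × (1 - 1/2) × (1 - 1/29) = 28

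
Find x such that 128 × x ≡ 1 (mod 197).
177

gcd(128, 197) = 1, so the inverse exists.
Extended Euclidean algorithm on (197, 128):
197 = 1 × 128 + 69  ⟹  69 = (1)·197 + (-1)·128
128 = 1 × 69 + 59  ⟹  59 = (-1)·197 + (2)·128
69 = 1 × 59 + 10  ⟹  10 = (2)·197 + (-3)·128
59 = 5 × 10 + 9  ⟹  9 = (-11)·197 + (17)·128
10 = 1 × 9 + 1  ⟹  1 = (13)·197 + (-20)·128
So (-20)·128 ≡ 1 (mod 197), i.e. 128^(-1) ≡ -20 ≡ 177 (mod 197).
Check: 128 × 177 = 22656 ≡ 1 (mod 197)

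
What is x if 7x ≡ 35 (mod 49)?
x ≡ 5 (mod 7)

gcd(7, 49) = 7, which divides 35, so solutions exist.
Divide through by 7: x ≡ 5 (mod 7).
The coefficient of x is now 1, so x ≡ 5 (mod 7).
Check: 7 × 5 = 35 ≡ 35 (mod 49).
x ≡ 5 (mod 7), giving 7 solutions mod 49.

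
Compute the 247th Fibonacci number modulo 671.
13

Matrix identity: Q^n = [[F_(n+1), F_n], [F_n, F_(n-1)]] with Q = [[1,1],[1,0]].
n = 247 = 11110111₂. Square-and-multiply, entries mod 671:
Q^1 = [[1,1],[1,0]]
Q^3 = (Q^1)²·Q = [[3,2],[2,1]]
Q^7 = (Q^3)²·Q = [[21,13],[13,8]]
Q^15 = (Q^7)²·Q = [[316,610],[610,377]]
Q^30 = (Q^15)² = [[243,0],[0,243]]
Q^61 = (Q^30)²·Q = [[1,1],[1,0]]
Q^123 = (Q^61)²·Q = [[3,2],[2,1]]
Q^247 = (Q^123)²·Q = [[21,13],[13,8]]
F_247 mod 671 = Q^247[0][1] = 13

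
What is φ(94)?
46

94 = 2 × 47
φ(n) = n × ∏(1 - 1/p) for each prime p dividing n
φ(94) = 94 × (1 - 1/2) × (1 - 1/47) = 46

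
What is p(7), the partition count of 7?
15

p(n) counts ways to write n as a sum of positive integers (order ignored).
Examples: 7; 6 + 1; 5 + 2; 5 + 1 + 1; 4 + 3; ... (15 total)
p(7) = 15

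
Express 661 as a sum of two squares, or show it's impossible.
6² + 25² (a=6, b=25)

Factorization: 661 = 661
By Fermat: n is sum of two squares iff every prime p ≡ 3 (mod 4) appears to even power.
All primes ≡ 3 (mod 4) appear to even power.
Search a = 0, 1, 2, … for 661 - a² a perfect square: first hit at a = 6: 661 - 36 = 625 = 25².
661 = 6² + 25² = 36 + 625 ✓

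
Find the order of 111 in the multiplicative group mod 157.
26

157 is prime, so ord(111) divides φ(157) = 156.
Divisors of 156: 1, 2, 3, 4, 6, 12, 13, 26, 39, 52, 78, 156.
Repeated squaring: 111^1 ≡ 111, 111^2 ≡ 75, 111^4 ≡ 130, 111^8 ≡ 101, 111^16 ≡ 153, 111^32 ≡ 16, 111^64 ≡ 99, 111^128 ≡ 67 (mod 157).
Test 111^d mod 157 for each divisor d in increasing order:
111^1 ≡ 111
111^2 ≡ 75
111^3 = 111^2·111^1 ≡ 4
111^4 ≡ 130
111^6 = 111^4·111^2 ≡ 16
111^12 = 111^8·111^4 ≡ 99
111^13 = 111^8·111^4·111^1 ≡ 156
111^26 = 111^16·111^8·111^2 ≡ 1  ← first divisor giving 1
The order is 26.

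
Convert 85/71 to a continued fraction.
[1; 5, 14]

Euclidean algorithm steps:
85 = 1 × 71 + 14
71 = 5 × 14 + 1
14 = 14 × 1 + 0
Continued fraction: [1; 5, 14]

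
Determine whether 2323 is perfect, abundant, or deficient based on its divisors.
deficient

Proper divisors of 2323: sum = 1 + 23 + 101 = 125
Since 125 < 2323, 2323 is deficient.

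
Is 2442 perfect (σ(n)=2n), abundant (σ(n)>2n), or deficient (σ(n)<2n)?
abundant

Proper divisors of 2442: sum = 1 + 2 + 3 + 6 + 11 + 22 + 33 + 37 + 66 + 74 + 111 + 222 + 407 + 814 + 1221 = 3030
Since 3030 > 2442, 2442 is abundant.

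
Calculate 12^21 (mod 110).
12

Repeated squaring. Binary of 21 = 10101.
12^1 ≡ 12 (mod 110); 12^2 ≡ 34 (mod 110); 12^4 ≡ 56 (mod 110); 12^8 ≡ 56 (mod 110); 12^16 ≡ 56 (mod 110)
12^21 = 12^1 × 12^4 × 12^16 ≡ 12 (mod 110)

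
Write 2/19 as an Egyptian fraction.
1/10 + 1/190

Greedy algorithm:
2/19: ceiling(19/2) = 10, use 1/10
1/190: ceiling(190/1) = 190, use 1/190
Result: 2/19 = 1/10 + 1/190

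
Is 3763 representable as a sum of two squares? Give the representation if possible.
Not possible

Factorization: 3763 = 53 × 71
By Fermat: n is sum of two squares iff every prime p ≡ 3 (mod 4) appears to even power.
Prime(s) ≡ 3 (mod 4) with odd exponent: [(71, 1)]
Therefore 3763 cannot be expressed as a² + b².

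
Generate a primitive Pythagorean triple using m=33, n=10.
(989, 660, 1189)

Euclid's formula: a = m² - n², b = 2mn, c = m² + n²
m = 33, n = 10
a = 33² - 10² = 1089 - 100 = 989
b = 2 × 33 × 10 = 660
c = 33² + 10² = 1089 + 100 = 1189
Verification: 989² + 660² = 978121 + 435600 = 1413721 = 1189² ✓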